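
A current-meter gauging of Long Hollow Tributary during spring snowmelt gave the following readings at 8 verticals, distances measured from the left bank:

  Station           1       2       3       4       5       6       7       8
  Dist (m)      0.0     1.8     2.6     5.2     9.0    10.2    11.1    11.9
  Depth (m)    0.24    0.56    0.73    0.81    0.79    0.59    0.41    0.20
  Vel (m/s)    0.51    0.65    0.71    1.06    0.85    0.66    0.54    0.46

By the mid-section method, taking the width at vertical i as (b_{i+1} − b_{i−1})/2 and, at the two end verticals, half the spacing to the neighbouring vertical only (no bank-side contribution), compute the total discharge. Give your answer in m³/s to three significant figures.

6.52 m³/s

w_1 = (1.8 − 0.0)/2 = 0.9 m; q_1 = 0.51 × 0.24 × 0.9 = 0.1102 m³/s
w_2 = (2.6 − 0.0)/2 = 1.3 m; q_2 = 0.65 × 0.56 × 1.3 = 0.4732 m³/s
w_3 = (5.2 − 1.8)/2 = 1.7 m; q_3 = 0.71 × 0.73 × 1.7 = 0.8811 m³/s
w_4 = (9.0 − 2.6)/2 = 3.2 m; q_4 = 1.06 × 0.81 × 3.2 = 2.748 m³/s
w_5 = (10.2 − 5.2)/2 = 2.5 m; q_5 = 0.85 × 0.79 × 2.5 = 1.679 m³/s
w_6 = (11.1 − 9.0)/2 = 1.05 m; q_6 = 0.66 × 0.59 × 1.05 = 0.4089 m³/s
w_7 = (11.9 − 10.2)/2 = 0.85 m; q_7 = 0.54 × 0.41 × 0.85 = 0.1882 m³/s
w_8 = (11.9 − 11.1)/2 = 0.4 m; q_8 = 0.46 × 0.20 × 0.4 = 0.03680 m³/s
Q = Σ qᵢ = 6.525 m³/s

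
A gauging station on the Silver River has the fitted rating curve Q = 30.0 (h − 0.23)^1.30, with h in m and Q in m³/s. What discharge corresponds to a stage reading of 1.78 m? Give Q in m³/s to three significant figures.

53.0 m³/s

Q = 30.0 × (1.78 − 0.23)^1.30 = 30.0 × 1.55^1.30 = 53.03 m³/s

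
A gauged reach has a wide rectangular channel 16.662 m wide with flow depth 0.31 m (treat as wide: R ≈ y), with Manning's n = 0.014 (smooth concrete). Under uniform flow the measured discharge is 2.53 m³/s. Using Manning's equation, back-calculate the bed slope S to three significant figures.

A = b·y = 16.662 × 0.31 = 5.165 m²
Wide channel: R ≈ y = 0.31 m
S = (Q·n / (1·A·R^(2/3)))² = (2.53×0.014 / (1×5.165×0.4580))² = 0.0002241

0.000224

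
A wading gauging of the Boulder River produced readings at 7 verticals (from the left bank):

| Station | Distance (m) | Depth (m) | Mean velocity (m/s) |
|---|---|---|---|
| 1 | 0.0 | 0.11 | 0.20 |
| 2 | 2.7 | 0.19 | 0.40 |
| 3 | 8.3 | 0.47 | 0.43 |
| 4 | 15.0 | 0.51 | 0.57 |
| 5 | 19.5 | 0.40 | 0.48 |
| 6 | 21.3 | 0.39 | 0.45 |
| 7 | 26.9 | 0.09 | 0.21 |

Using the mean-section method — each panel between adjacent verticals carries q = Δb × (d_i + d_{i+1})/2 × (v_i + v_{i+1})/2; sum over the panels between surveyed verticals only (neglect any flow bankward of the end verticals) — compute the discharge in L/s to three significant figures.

4380 L/s

Panel 1-2: Δb = 2.7 m, d̄ = (0.11+0.19)/2 = 0.15, v̄ = (0.20+0.40)/2 = 0.3 → q = 2.7×0.15×0.3 = 0.1215 m³/s
Panel 2-3: Δb = 5.6 m, d̄ = (0.19+0.47)/2 = 0.33, v̄ = (0.40+0.43)/2 = 0.415 → q = 5.6×0.33×0.415 = 0.7669 m³/s
Panel 3-4: Δb = 6.7 m, d̄ = (0.47+0.51)/2 = 0.49, v̄ = (0.43+0.57)/2 = 0.5 → q = 6.7×0.49×0.5 = 1.642 m³/s
Panel 4-5: Δb = 4.5 m, d̄ = (0.51+0.40)/2 = 0.455, v̄ = (0.57+0.48)/2 = 0.525 → q = 4.5×0.455×0.525 = 1.075 m³/s
Panel 5-6: Δb = 1.8 m, d̄ = (0.40+0.39)/2 = 0.395, v̄ = (0.48+0.45)/2 = 0.465 → q = 1.8×0.395×0.465 = 0.3306 m³/s
Panel 6-7: Δb = 5.6 m, d̄ = (0.39+0.09)/2 = 0.24, v̄ = (0.45+0.21)/2 = 0.33 → q = 5.6×0.24×0.33 = 0.4435 m³/s
Q = Σ q = 4.379 m³/s
= 4.379 × 1000 = 4379 L/s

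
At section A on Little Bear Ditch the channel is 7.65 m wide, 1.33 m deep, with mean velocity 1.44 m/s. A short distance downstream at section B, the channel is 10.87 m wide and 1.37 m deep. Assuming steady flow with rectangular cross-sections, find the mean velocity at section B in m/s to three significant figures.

Q = A₁V₁ = (7.65×1.33) × 1.44 = 14.65 m³/s
A₂ = 10.87 × 1.37 = 14.89 m²
V₂ = Q/A₂ = 14.65/14.89 = 0.9838 m/s

0.984 m/s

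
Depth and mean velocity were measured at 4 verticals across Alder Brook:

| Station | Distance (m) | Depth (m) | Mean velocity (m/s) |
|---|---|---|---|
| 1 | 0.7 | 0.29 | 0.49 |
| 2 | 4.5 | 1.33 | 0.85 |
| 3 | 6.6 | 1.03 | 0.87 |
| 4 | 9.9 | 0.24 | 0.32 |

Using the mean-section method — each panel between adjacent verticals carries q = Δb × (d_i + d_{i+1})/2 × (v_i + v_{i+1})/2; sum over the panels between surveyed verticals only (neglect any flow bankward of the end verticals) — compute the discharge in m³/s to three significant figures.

5.44 m³/s

Panel 1-2: Δb = 3.8 m, d̄ = (0.29+1.33)/2 = 0.81, v̄ = (0.49+0.85)/2 = 0.67 → q = 3.8×0.81×0.67 = 2.062 m³/s
Panel 2-3: Δb = 2.1 m, d̄ = (1.33+1.03)/2 = 1.18, v̄ = (0.85+0.87)/2 = 0.86 → q = 2.1×1.18×0.86 = 2.131 m³/s
Panel 3-4: Δb = 3.3 m, d̄ = (1.03+0.24)/2 = 0.635, v̄ = (0.87+0.32)/2 = 0.595 → q = 3.3×0.635×0.595 = 1.247 m³/s
Q = Σ q = 5.440 m³/s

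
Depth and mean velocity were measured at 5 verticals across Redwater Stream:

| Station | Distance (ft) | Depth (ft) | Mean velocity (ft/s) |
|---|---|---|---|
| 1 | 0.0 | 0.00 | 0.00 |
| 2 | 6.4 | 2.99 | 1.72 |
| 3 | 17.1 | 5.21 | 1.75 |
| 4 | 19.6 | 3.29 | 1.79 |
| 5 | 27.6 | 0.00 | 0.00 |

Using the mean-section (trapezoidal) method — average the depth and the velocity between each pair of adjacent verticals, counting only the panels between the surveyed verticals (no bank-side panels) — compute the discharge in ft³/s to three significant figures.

115 ft³/s

Panel 1-2: Δb = 6.4 ft, d̄ = (0.00+2.99)/2 = 1.495, v̄ = (0.00+1.72)/2 = 0.86 → q = 6.4×1.495×0.86 = 8.228 ft³/s
Panel 2-3: Δb = 10.7 ft, d̄ = (2.99+5.21)/2 = 4.1, v̄ = (1.72+1.75)/2 = 1.735 → q = 10.7×4.1×1.735 = 76.11 ft³/s
Panel 3-4: Δb = 2.5 ft, d̄ = (5.21+3.29)/2 = 4.25, v̄ = (1.75+1.79)/2 = 1.77 → q = 2.5×4.25×1.77 = 18.81 ft³/s
Panel 4-5: Δb = 8 ft, d̄ = (3.29+0.00)/2 = 1.645, v̄ = (1.79+0.00)/2 = 0.895 → q = 8×1.645×0.895 = 11.78 ft³/s
Q = Σ q = 114.9 ft³/s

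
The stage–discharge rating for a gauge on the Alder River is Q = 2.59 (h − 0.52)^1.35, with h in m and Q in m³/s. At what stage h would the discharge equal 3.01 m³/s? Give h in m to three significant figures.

1.64 m

h − h₀ = (Q/C)^(1/b) = (3.01/2.59)^(1/1.35) = 1.118 m
h = 0.52 + 1.118 = 1.638 m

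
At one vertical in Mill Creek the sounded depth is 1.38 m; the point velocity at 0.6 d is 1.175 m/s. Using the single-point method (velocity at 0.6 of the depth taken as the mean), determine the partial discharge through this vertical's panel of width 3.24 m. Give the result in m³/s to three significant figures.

5.25 m³/s

v̄ = v₀.₆ = 1.175 m/s
q = v̄ × d × w = 1.175 × 1.38 × 3.24 = 5.254 m³/s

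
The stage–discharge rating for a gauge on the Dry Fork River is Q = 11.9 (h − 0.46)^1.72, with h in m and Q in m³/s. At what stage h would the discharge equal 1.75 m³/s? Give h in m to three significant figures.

0.788 m

h − h₀ = (Q/C)^(1/b) = (1.75/11.9)^(1/1.72) = 0.3281 m
h = 0.46 + 0.3281 = 0.7881 m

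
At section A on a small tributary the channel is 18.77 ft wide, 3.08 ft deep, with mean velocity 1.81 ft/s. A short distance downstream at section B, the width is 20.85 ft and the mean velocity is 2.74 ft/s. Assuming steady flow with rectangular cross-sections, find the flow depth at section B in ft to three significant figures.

1.83 ft

Q = A₁V₁ = (18.77×3.08) × 1.81 = 104.6 ft³/s
d₂ = Q/(b₂ V₂) = 104.6/(20.85×2.74) = 1.832 ft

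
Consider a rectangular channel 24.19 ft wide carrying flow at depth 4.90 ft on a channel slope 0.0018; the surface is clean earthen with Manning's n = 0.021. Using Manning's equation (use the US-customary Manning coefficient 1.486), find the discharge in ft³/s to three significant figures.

A = b·y = 24.19 × 4.90 = 118.5 ft²
P = b + 2y = 24.19 + 2×4.90 = 33.99 ft
R = A/P = 118.5/33.99 = 3.487 ft
Q = (1.486/n)·A·R^(2/3)·S^(1/2) = (1.486/0.021) × 118.5 × 3.487^(2/3) × 0.0018^(1/2) = 818.3 ft³/s

818 ft³/s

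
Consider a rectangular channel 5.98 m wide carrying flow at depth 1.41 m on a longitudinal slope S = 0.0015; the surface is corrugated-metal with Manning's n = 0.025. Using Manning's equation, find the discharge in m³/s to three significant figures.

A = b·y = 5.98 × 1.41 = 8.432 m²
P = b + 2y = 5.98 + 2×1.41 = 8.800 m
R = A/P = 8.432/8.800 = 0.9582 m
Q = (1/n)·A·R^(2/3)·S^(1/2) = (1/0.025) × 8.432 × 0.9582^(2/3) × 0.0015^(1/2) = 12.70 m³/s

12.7 m³/s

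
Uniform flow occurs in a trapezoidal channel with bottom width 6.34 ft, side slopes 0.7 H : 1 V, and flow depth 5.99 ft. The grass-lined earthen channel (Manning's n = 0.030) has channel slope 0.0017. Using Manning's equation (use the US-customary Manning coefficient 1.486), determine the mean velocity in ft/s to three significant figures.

A = (b + z·y)·y = (6.34 + 0.7×5.99)×5.99 = 63.09 ft²
P = b + 2y√(1+z²) = 6.34 + 2×5.99×√(1+0.7²) = 20.96 ft
R = A/P = 63.09/20.96 = 3.010 ft
Q = (1.486/n)·A·R^(2/3)·S^(1/2) = (1.486/0.030) × 63.09 × 3.010^(2/3) × 0.0017^(1/2) = 268.6 ft³/s
V = Q/A = 268.6/63.09 = 4.257 ft/s

4.26 ft/s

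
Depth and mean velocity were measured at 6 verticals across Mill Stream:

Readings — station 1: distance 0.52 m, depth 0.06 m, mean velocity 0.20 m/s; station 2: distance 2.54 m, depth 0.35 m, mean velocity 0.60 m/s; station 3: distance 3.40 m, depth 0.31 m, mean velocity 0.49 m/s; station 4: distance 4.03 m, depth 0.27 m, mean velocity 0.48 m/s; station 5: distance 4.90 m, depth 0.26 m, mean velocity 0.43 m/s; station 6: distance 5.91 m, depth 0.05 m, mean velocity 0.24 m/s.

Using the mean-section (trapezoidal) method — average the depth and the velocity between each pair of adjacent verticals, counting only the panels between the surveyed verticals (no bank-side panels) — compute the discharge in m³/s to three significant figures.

Panel 1-2: Δb = 2.02 m, d̄ = (0.06+0.35)/2 = 0.205, v̄ = (0.20+0.60)/2 = 0.4 → q = 2.02×0.205×0.4 = 0.1656 m³/s
Panel 2-3: Δb = 0.86 m, d̄ = (0.35+0.31)/2 = 0.33, v̄ = (0.60+0.49)/2 = 0.545 → q = 0.86×0.33×0.545 = 0.1547 m³/s
Panel 3-4: Δb = 0.63 m, d̄ = (0.31+0.27)/2 = 0.29, v̄ = (0.49+0.48)/2 = 0.485 → q = 0.63×0.29×0.485 = 0.08861 m³/s
Panel 4-5: Δb = 0.87 m, d̄ = (0.27+0.26)/2 = 0.265, v̄ = (0.48+0.43)/2 = 0.455 → q = 0.87×0.265×0.455 = 0.1049 m³/s
Panel 5-6: Δb = 1.01 m, d̄ = (0.26+0.05)/2 = 0.155, v̄ = (0.43+0.24)/2 = 0.335 → q = 1.01×0.155×0.335 = 0.05244 m³/s
Q = Σ q = 0.5663 m³/s

0.566 m³/s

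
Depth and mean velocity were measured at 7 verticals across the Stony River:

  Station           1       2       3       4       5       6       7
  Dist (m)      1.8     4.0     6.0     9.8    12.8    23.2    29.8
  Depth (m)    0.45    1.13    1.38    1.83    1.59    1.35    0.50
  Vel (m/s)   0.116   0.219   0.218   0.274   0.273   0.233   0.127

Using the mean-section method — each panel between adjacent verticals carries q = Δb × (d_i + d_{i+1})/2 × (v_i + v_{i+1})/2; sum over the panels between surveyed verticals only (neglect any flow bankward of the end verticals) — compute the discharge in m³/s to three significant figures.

8.71 m³/s

Panel 1-2: Δb = 2.2 m, d̄ = (0.45+1.13)/2 = 0.79, v̄ = (0.116+0.219)/2 = 0.1675 → q = 2.2×0.79×0.1675 = 0.2911 m³/s
Panel 2-3: Δb = 2 m, d̄ = (1.13+1.38)/2 = 1.255, v̄ = (0.219+0.218)/2 = 0.2185 → q = 2×1.255×0.2185 = 0.5484 m³/s
Panel 3-4: Δb = 3.8 m, d̄ = (1.38+1.83)/2 = 1.605, v̄ = (0.218+0.274)/2 = 0.246 → q = 3.8×1.605×0.246 = 1.500 m³/s
Panel 4-5: Δb = 3 m, d̄ = (1.83+1.59)/2 = 1.71, v̄ = (0.274+0.273)/2 = 0.2735 → q = 3×1.71×0.2735 = 1.403 m³/s
Panel 5-6: Δb = 10.4 m, d̄ = (1.59+1.35)/2 = 1.47, v̄ = (0.273+0.233)/2 = 0.253 → q = 10.4×1.47×0.253 = 3.868 m³/s
Panel 6-7: Δb = 6.6 m, d̄ = (1.35+0.50)/2 = 0.925, v̄ = (0.233+0.127)/2 = 0.18 → q = 6.6×0.925×0.18 = 1.099 m³/s
Q = Σ q = 8.710 m³/s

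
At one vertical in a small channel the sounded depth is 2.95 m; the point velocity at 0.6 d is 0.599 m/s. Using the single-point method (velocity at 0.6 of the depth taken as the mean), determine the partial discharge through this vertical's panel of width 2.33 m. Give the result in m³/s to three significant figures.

v̄ = v₀.₆ = 0.599 m/s
q = v̄ × d × w = 0.5990 × 2.95 × 2.33 = 4.117 m³/s

4.12 m³/s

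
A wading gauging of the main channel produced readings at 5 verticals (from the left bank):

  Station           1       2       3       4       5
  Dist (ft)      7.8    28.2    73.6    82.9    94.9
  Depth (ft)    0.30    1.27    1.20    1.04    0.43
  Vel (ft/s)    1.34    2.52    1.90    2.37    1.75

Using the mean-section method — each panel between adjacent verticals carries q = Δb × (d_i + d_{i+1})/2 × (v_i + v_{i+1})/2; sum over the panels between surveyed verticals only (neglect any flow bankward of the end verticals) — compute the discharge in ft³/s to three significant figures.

195 ft³/s

Panel 1-2: Δb = 20.4 ft, d̄ = (0.30+1.27)/2 = 0.785, v̄ = (1.34+2.52)/2 = 1.93 → q = 20.4×0.785×1.93 = 30.91 ft³/s
Panel 2-3: Δb = 45.4 ft, d̄ = (1.27+1.20)/2 = 1.235, v̄ = (2.52+1.90)/2 = 2.21 → q = 45.4×1.235×2.21 = 123.9 ft³/s
Panel 3-4: Δb = 9.3 ft, d̄ = (1.20+1.04)/2 = 1.12, v̄ = (1.90+2.37)/2 = 2.135 → q = 9.3×1.12×2.135 = 22.24 ft³/s
Panel 4-5: Δb = 12 ft, d̄ = (1.04+0.43)/2 = 0.735, v̄ = (2.37+1.75)/2 = 2.06 → q = 12×0.735×2.06 = 18.17 ft³/s
Q = Σ q = 195.2 ft³/s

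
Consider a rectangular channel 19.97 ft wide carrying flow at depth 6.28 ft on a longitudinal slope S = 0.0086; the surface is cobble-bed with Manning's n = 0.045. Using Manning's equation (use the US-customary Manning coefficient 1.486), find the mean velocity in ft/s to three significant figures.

A = b·y = 19.97 × 6.28 = 125.4 ft²
P = b + 2y = 19.97 + 2×6.28 = 32.53 ft
R = A/P = 125.4/32.53 = 3.855 ft
Q = (1.486/n)·A·R^(2/3)·S^(1/2) = (1.486/0.045) × 125.4 × 3.855^(2/3) × 0.0086^(1/2) = 944.3 ft³/s
V = Q/A = 944.3/125.4 = 7.529 ft/s

7.53 ft/s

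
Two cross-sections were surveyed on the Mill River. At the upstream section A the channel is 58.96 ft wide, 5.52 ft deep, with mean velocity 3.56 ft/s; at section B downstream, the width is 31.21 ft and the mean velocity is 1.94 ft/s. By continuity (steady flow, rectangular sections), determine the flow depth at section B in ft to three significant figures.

Q = A₁V₁ = (58.96×5.52) × 3.56 = 1159 ft³/s
d₂ = Q/(b₂ V₂) = 1159/(31.21×1.94) = 19.14 ft

19.1 ft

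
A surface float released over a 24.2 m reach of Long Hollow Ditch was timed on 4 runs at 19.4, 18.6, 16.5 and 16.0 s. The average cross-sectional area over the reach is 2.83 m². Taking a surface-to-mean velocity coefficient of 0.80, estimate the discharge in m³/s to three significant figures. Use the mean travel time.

t̄ = (19.4 + 18.6 + 16.5 + 16.0) / 4 = 17.625 s
v_surface = L / t̄ = 24.2 / 17.625 = 1.373 m/s
v_mean = 0.80 × 1.373 = 1.098 m/s
Q = A × v_mean = 2.83 × 1.098 = 3.109 m³/s

3.11 m³/s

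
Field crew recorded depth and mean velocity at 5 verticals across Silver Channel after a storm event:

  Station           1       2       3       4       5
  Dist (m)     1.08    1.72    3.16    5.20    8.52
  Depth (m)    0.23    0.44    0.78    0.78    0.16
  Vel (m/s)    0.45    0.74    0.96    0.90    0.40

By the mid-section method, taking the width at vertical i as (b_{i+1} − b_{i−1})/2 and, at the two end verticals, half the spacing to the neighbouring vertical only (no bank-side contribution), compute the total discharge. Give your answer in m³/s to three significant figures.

w_1 = (1.72 − 1.08)/2 = 0.32 m; q_1 = 0.45 × 0.23 × 0.32 = 0.03312 m³/s
w_2 = (3.16 − 1.08)/2 = 1.04 m; q_2 = 0.74 × 0.44 × 1.04 = 0.3386 m³/s
w_3 = (5.20 − 1.72)/2 = 1.74 m; q_3 = 0.96 × 0.78 × 1.74 = 1.303 m³/s
w_4 = (8.52 − 3.16)/2 = 2.68 m; q_4 = 0.90 × 0.78 × 2.68 = 1.881 m³/s
w_5 = (8.52 − 5.20)/2 = 1.66 m; q_5 = 0.40 × 0.16 × 1.66 = 0.1062 m³/s
Q = Σ qᵢ = 3.662 m³/s

3.66 m³/s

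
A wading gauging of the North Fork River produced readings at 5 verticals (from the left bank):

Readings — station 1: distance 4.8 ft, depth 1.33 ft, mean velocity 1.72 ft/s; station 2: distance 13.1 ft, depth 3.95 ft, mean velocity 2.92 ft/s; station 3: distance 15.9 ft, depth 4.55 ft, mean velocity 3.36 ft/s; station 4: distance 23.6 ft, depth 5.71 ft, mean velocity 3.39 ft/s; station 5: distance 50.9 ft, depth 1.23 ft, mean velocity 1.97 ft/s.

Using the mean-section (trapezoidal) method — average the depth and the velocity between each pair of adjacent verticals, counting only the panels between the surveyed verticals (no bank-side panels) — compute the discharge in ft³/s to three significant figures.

Panel 1-2: Δb = 8.3 ft, d̄ = (1.33+3.95)/2 = 2.64, v̄ = (1.72+2.92)/2 = 2.32 → q = 8.3×2.64×2.32 = 50.84 ft³/s
Panel 2-3: Δb = 2.8 ft, d̄ = (3.95+4.55)/2 = 4.25, v̄ = (2.92+3.36)/2 = 3.14 → q = 2.8×4.25×3.14 = 37.37 ft³/s
Panel 3-4: Δb = 7.7 ft, d̄ = (4.55+5.71)/2 = 5.13, v̄ = (3.36+3.39)/2 = 3.375 → q = 7.7×5.13×3.375 = 133.3 ft³/s
Panel 4-5: Δb = 27.3 ft, d̄ = (5.71+1.23)/2 = 3.47, v̄ = (3.39+1.97)/2 = 2.68 → q = 27.3×3.47×2.68 = 253.9 ft³/s
Q = Σ q = 475.4 ft³/s

475 ft³/s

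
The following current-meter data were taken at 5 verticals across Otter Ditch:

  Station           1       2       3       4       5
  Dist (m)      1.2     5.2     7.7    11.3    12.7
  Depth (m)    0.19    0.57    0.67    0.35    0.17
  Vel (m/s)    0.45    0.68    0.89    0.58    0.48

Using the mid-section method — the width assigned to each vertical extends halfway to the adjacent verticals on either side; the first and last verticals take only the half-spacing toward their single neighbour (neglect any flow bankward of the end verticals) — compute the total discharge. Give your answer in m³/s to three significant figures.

w_1 = (5.2 − 1.2)/2 = 2 m; q_1 = 0.45 × 0.19 × 2 = 0.1710 m³/s
w_2 = (7.7 − 1.2)/2 = 3.25 m; q_2 = 0.68 × 0.57 × 3.25 = 1.260 m³/s
w_3 = (11.3 − 5.2)/2 = 3.05 m; q_3 = 0.89 × 0.67 × 3.05 = 1.819 m³/s
w_4 = (12.7 − 7.7)/2 = 2.5 m; q_4 = 0.58 × 0.35 × 2.5 = 0.5075 m³/s
w_5 = (12.7 − 11.3)/2 = 0.7 m; q_5 = 0.48 × 0.17 × 0.7 = 0.05712 m³/s
Q = Σ qᵢ = 3.814 m³/s

3.81 m³/s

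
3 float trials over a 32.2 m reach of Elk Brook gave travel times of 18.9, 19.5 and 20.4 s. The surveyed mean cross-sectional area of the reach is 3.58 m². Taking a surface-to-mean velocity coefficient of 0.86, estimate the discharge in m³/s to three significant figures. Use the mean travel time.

5.06 m³/s

t̄ = (18.9 + 19.5 + 20.4) / 3 = 19.6 s
v_surface = L / t̄ = 32.2 / 19.6 = 1.643 m/s
v_mean = 0.86 × 1.643 = 1.413 m/s
Q = A × v_mean = 3.58 × 1.413 = 5.058 m³/s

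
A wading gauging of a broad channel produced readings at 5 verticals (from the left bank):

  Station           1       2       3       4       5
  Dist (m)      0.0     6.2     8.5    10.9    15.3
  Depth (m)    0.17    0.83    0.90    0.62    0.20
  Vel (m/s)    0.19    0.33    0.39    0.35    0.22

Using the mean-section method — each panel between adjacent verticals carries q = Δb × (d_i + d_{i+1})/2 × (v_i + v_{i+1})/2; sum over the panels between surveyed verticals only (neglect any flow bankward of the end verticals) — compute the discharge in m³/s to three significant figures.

2.71 m³/s

Panel 1-2: Δb = 6.2 m, d̄ = (0.17+0.83)/2 = 0.5, v̄ = (0.19+0.33)/2 = 0.26 → q = 6.2×0.5×0.26 = 0.8060 m³/s
Panel 2-3: Δb = 2.3 m, d̄ = (0.83+0.90)/2 = 0.865, v̄ = (0.33+0.39)/2 = 0.36 → q = 2.3×0.865×0.36 = 0.7162 m³/s
Panel 3-4: Δb = 2.4 m, d̄ = (0.90+0.62)/2 = 0.76, v̄ = (0.39+0.35)/2 = 0.37 → q = 2.4×0.76×0.37 = 0.6749 m³/s
Panel 4-5: Δb = 4.4 m, d̄ = (0.62+0.20)/2 = 0.41, v̄ = (0.35+0.22)/2 = 0.285 → q = 4.4×0.41×0.285 = 0.5141 m³/s
Q = Σ q = 2.711 m³/s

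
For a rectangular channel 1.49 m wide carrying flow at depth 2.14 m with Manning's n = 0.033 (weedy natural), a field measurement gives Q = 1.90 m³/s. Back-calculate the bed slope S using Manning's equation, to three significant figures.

A = b·y = 1.49 × 2.14 = 3.189 m²
P = b + 2y = 1.49 + 2×2.14 = 5.770 m
R = A/P = 3.189/5.770 = 0.5526 m
S = (Q·n / (1·A·R^(2/3)))² = (1.90×0.033 / (1×3.189×0.6734))² = 0.0008526

0.000853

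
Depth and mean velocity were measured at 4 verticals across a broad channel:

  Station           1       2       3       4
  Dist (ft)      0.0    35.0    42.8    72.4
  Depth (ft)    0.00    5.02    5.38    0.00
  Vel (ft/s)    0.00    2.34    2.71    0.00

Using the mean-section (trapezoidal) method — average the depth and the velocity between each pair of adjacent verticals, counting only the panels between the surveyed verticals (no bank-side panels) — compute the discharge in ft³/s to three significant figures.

313 ft³/s

Panel 1-2: Δb = 35 ft, d̄ = (0.00+5.02)/2 = 2.51, v̄ = (0.00+2.34)/2 = 1.17 → q = 35×2.51×1.17 = 102.8 ft³/s
Panel 2-3: Δb = 7.8 ft, d̄ = (5.02+5.38)/2 = 5.2, v̄ = (2.34+2.71)/2 = 2.525 → q = 7.8×5.2×2.525 = 102.4 ft³/s
Panel 3-4: Δb = 29.6 ft, d̄ = (5.38+0.00)/2 = 2.69, v̄ = (2.71+0.00)/2 = 1.355 → q = 29.6×2.69×1.355 = 107.9 ft³/s
Q = Σ q = 313.1 ft³/s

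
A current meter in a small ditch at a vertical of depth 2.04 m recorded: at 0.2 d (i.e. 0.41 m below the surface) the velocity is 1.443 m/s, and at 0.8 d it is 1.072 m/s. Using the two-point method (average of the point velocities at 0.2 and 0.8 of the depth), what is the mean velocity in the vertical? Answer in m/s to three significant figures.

v̄ = (1.443 + 1.072) / 2 = 1.258 m/s

1.26 m/s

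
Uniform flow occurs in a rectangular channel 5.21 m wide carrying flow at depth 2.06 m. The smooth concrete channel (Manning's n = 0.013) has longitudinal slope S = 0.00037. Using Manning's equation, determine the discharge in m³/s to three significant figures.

A = b·y = 5.21 × 2.06 = 10.73 m²
P = b + 2y = 5.21 + 2×2.06 = 9.330 m
R = A/P = 10.73/9.330 = 1.150 m
Q = (1/n)·A·R^(2/3)·S^(1/2) = (1/0.013) × 10.73 × 1.150^(2/3) × 0.00037^(1/2) = 17.43 m³/s

17.4 m³/s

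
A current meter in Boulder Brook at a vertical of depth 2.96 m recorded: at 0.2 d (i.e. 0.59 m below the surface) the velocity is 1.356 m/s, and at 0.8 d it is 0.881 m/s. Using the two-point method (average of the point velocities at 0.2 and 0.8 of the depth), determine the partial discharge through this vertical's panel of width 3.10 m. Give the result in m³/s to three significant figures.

v̄ = (1.356 + 0.881) / 2 = 1.119 m/s
q = v̄ × d × w = 1.119 × 2.96 × 3.10 = 10.26 m³/s

10.3 m³/s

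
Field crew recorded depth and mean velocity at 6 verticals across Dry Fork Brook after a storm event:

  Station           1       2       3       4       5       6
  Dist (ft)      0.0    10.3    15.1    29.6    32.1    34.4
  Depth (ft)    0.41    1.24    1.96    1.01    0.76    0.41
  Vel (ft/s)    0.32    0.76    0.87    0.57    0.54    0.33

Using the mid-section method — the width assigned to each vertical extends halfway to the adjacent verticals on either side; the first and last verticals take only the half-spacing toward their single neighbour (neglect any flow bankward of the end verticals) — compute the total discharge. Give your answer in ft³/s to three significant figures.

w_1 = (10.3 − 0.0)/2 = 5.15 ft; q_1 = 0.32 × 0.41 × 5.15 = 0.6757 ft³/s
w_2 = (15.1 − 0.0)/2 = 7.55 ft; q_2 = 0.76 × 1.24 × 7.55 = 7.115 ft³/s
w_3 = (29.6 − 10.3)/2 = 9.65 ft; q_3 = 0.87 × 1.96 × 9.65 = 16.46 ft³/s
w_4 = (32.1 − 15.1)/2 = 8.5 ft; q_4 = 0.57 × 1.01 × 8.5 = 4.893 ft³/s
w_5 = (34.4 − 29.6)/2 = 2.4 ft; q_5 = 0.54 × 0.76 × 2.4 = 0.9850 ft³/s
w_6 = (34.4 − 32.1)/2 = 1.15 ft; q_6 = 0.33 × 0.41 × 1.15 = 0.1556 ft³/s
Q = Σ qᵢ = 30.28 ft³/s

30.3 ft³/s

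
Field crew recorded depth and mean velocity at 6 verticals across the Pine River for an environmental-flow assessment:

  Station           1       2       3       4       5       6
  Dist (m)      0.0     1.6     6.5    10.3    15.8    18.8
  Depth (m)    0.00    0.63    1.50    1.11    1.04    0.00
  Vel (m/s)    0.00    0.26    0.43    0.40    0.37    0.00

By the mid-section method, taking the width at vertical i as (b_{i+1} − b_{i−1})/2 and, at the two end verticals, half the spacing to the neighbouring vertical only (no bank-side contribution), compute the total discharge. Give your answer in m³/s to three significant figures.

w_2 = (6.5 − 0.0)/2 = 3.25 m; q_2 = 0.26 × 0.63 × 3.25 = 0.5324 m³/s
w_3 = (10.3 − 1.6)/2 = 4.35 m; q_3 = 0.43 × 1.50 × 4.35 = 2.806 m³/s
w_4 = (15.8 − 6.5)/2 = 4.65 m; q_4 = 0.40 × 1.11 × 4.65 = 2.065 m³/s
w_5 = (18.8 − 10.3)/2 = 4.25 m; q_5 = 0.37 × 1.04 × 4.25 = 1.635 m³/s
Stations 1, 6 contribute zero (depth or velocity is 0).
Q = Σ qᵢ = 7.038 m³/s

7.04 m³/s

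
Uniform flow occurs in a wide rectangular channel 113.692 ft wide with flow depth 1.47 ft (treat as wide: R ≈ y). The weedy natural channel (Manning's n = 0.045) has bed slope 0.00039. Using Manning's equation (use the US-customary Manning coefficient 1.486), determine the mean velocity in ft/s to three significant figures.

0.843 ft/s

A = b·y = 113.692 × 1.47 = 167.1 ft²
Wide channel: R ≈ y = 1.47 ft
Q = (1.486/n)·A·R^(2/3)·S^(1/2) = (1.486/0.045) × 167.1 × 1.470^(2/3) × 0.00039^(1/2) = 140.9 ft³/s
V = Q/A = 140.9/167.1 = 0.8431 ft/s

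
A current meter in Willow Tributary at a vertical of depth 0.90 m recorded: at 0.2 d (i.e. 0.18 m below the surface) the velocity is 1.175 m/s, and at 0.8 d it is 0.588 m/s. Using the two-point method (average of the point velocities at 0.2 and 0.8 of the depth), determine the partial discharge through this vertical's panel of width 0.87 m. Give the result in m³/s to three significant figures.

v̄ = (1.175 + 0.588) / 2 = 0.8815 m/s
q = v̄ × d × w = 0.8815 × 0.90 × 0.87 = 0.6902 m³/s

0.690 m³/s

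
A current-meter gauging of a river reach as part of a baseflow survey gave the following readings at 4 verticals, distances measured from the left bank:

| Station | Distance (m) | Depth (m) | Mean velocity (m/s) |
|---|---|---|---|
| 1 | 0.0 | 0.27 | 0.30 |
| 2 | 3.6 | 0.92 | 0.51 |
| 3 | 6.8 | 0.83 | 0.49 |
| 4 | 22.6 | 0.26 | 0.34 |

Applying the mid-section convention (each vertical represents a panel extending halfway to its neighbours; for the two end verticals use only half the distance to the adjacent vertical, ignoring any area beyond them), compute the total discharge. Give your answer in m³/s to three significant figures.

w_1 = (3.6 − 0.0)/2 = 1.8 m; q_1 = 0.30 × 0.27 × 1.8 = 0.1458 m³/s
w_2 = (6.8 − 0.0)/2 = 3.4 m; q_2 = 0.51 × 0.92 × 3.4 = 1.595 m³/s
w_3 = (22.6 − 3.6)/2 = 9.5 m; q_3 = 0.49 × 0.83 × 9.5 = 3.864 m³/s
w_4 = (22.6 − 6.8)/2 = 7.9 m; q_4 = 0.34 × 0.26 × 7.9 = 0.6984 m³/s
Q = Σ qᵢ = 6.303 m³/s

6.30 m³/s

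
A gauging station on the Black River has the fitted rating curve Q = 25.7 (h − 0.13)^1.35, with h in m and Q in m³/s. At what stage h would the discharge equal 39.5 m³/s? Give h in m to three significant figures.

1.50 m

h − h₀ = (Q/C)^(1/b) = (39.5/25.7)^(1/1.35) = 1.375 m
h = 0.13 + 1.375 = 1.505 m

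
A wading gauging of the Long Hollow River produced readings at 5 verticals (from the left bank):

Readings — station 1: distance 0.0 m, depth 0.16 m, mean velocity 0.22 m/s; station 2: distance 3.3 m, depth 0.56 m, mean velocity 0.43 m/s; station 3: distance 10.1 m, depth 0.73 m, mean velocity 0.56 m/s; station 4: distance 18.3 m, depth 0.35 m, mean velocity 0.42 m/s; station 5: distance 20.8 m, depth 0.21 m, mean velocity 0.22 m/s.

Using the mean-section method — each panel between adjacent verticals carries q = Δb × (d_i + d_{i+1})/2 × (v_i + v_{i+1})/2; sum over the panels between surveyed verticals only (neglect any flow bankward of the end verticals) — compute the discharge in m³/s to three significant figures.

Panel 1-2: Δb = 3.3 m, d̄ = (0.16+0.56)/2 = 0.36, v̄ = (0.22+0.43)/2 = 0.325 → q = 3.3×0.36×0.325 = 0.3861 m³/s
Panel 2-3: Δb = 6.8 m, d̄ = (0.56+0.73)/2 = 0.645, v̄ = (0.43+0.56)/2 = 0.495 → q = 6.8×0.645×0.495 = 2.171 m³/s
Panel 3-4: Δb = 8.2 m, d̄ = (0.73+0.35)/2 = 0.54, v̄ = (0.56+0.42)/2 = 0.49 → q = 8.2×0.54×0.49 = 2.170 m³/s
Panel 4-5: Δb = 2.5 m, d̄ = (0.35+0.21)/2 = 0.28, v̄ = (0.42+0.22)/2 = 0.32 → q = 2.5×0.28×0.32 = 0.2240 m³/s
Q = Σ q = 4.951 m³/s

4.95 m³/s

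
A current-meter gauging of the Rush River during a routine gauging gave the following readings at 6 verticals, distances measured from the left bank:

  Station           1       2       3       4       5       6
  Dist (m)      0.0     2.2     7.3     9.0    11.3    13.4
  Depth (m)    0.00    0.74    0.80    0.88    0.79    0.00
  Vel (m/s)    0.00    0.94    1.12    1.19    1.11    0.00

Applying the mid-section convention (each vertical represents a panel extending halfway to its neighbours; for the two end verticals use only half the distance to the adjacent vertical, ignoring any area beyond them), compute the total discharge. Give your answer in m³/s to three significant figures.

9.61 m³/s

w_2 = (7.3 − 0.0)/2 = 3.65 m; q_2 = 0.94 × 0.74 × 3.65 = 2.539 m³/s
w_3 = (9.0 − 2.2)/2 = 3.4 m; q_3 = 1.12 × 0.80 × 3.4 = 3.046 m³/s
w_4 = (11.3 − 7.3)/2 = 2 m; q_4 = 1.19 × 0.88 × 2 = 2.094 m³/s
w_5 = (13.4 − 9.0)/2 = 2.2 m; q_5 = 1.11 × 0.79 × 2.2 = 1.929 m³/s
Stations 1, 6 contribute zero (depth or velocity is 0).
Q = Σ qᵢ = 9.609 m³/s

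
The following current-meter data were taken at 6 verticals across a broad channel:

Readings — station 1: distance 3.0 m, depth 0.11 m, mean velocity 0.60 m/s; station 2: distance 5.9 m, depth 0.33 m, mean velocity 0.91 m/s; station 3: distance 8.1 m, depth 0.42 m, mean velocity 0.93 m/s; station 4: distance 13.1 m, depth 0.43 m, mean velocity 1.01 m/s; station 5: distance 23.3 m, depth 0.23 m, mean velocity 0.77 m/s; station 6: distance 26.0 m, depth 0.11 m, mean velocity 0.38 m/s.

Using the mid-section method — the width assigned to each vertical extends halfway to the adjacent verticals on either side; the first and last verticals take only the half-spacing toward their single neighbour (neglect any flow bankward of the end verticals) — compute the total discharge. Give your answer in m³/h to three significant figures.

24400 m³/h

w_1 = (5.9 − 3.0)/2 = 1.45 m; q_1 = 0.60 × 0.11 × 1.45 = 0.09570 m³/s
w_2 = (8.1 − 3.0)/2 = 2.55 m; q_2 = 0.91 × 0.33 × 2.55 = 0.7658 m³/s
w_3 = (13.1 − 5.9)/2 = 3.6 m; q_3 = 0.93 × 0.42 × 3.6 = 1.406 m³/s
w_4 = (23.3 − 8.1)/2 = 7.6 m; q_4 = 1.01 × 0.43 × 7.6 = 3.301 m³/s
w_5 = (26.0 − 13.1)/2 = 6.45 m; q_5 = 0.77 × 0.23 × 6.45 = 1.142 m³/s
w_6 = (26.0 − 23.3)/2 = 1.35 m; q_6 = 0.38 × 0.11 × 1.35 = 0.05643 m³/s
Q = Σ qᵢ = 6.767 m³/s
= 6.767 × 3600 = 24360 m³/h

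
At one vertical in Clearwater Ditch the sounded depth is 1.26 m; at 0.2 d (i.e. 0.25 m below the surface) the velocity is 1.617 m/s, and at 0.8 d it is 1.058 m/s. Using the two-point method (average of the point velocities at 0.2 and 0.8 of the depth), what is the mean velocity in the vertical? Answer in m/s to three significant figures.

1.34 m/s

v̄ = (1.617 + 1.058) / 2 = 1.338 m/s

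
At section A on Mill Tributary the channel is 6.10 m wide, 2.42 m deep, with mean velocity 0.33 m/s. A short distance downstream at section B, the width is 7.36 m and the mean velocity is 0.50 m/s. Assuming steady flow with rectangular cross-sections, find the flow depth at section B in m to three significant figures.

Q = A₁V₁ = (6.10×2.42) × 0.33 = 4.871 m³/s
d₂ = Q/(b₂ V₂) = 4.871/(7.36×0.50) = 1.324 m

1.32 m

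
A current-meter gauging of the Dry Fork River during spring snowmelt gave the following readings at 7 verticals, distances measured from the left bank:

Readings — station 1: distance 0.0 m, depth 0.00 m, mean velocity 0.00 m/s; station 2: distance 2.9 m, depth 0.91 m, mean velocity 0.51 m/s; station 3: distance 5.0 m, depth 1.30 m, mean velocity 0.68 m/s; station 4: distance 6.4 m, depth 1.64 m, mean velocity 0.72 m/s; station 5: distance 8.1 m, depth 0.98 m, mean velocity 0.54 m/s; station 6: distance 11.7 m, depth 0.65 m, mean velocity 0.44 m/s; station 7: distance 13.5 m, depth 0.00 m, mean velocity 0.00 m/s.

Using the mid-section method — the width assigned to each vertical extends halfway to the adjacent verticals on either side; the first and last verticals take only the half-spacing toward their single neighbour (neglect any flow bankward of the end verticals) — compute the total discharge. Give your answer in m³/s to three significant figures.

6.71 m³/s

w_2 = (5.0 − 0.0)/2 = 2.5 m; q_2 = 0.51 × 0.91 × 2.5 = 1.160 m³/s
w_3 = (6.4 − 2.9)/2 = 1.75 m; q_3 = 0.68 × 1.30 × 1.75 = 1.547 m³/s
w_4 = (8.1 − 5.0)/2 = 1.55 m; q_4 = 0.72 × 1.64 × 1.55 = 1.830 m³/s
w_5 = (11.7 − 6.4)/2 = 2.65 m; q_5 = 0.54 × 0.98 × 2.65 = 1.402 m³/s
w_6 = (13.5 − 8.1)/2 = 2.7 m; q_6 = 0.44 × 0.65 × 2.7 = 0.7722 m³/s
Stations 1, 7 contribute zero (depth or velocity is 0).
Q = Σ qᵢ = 6.712 m³/s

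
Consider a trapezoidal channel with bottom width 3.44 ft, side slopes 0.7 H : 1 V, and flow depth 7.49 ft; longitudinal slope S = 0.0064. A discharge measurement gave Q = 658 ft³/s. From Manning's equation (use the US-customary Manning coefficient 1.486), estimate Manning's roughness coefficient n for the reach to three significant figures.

0.0244

A = (b + z·y)·y = (3.44 + 0.7×7.49)×7.49 = 65.04 ft²
P = b + 2y√(1+z²) = 3.44 + 2×7.49×√(1+0.7²) = 21.73 ft
R = A/P = 65.04/21.73 = 2.994 ft
n = (1.486/Q)·A·R^(2/3)·S^(1/2) = (1.486/658) × 65.04 × 2.077 × 0.08000 = 0.02441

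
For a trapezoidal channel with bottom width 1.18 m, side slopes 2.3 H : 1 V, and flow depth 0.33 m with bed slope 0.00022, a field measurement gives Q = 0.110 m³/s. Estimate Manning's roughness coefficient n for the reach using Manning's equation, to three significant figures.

A = (b + z·y)·y = (1.18 + 2.3×0.33)×0.33 = 0.6399 m²
P = b + 2y√(1+z²) = 1.18 + 2×0.33×√(1+2.3²) = 2.835 m
R = A/P = 0.6399/2.835 = 0.2257 m
n = (1/Q)·A·R^(2/3)·S^(1/2) = (1/0.110) × 0.6399 × 0.3707 × 0.01483 = 0.03198

0.0320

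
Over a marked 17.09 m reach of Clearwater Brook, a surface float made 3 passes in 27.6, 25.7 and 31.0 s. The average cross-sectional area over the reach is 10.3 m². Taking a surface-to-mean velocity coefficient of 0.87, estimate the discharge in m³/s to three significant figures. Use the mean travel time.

5.45 m³/s

t̄ = (27.6 + 25.7 + 31.0) / 3 = 28.1 s
v_surface = L / t̄ = 17.09 / 28.1 = 0.6082 m/s
v_mean = 0.87 × 0.6082 = 0.5291 m/s
Q = A × v_mean = 10.3 × 0.5291 = 5.450 m³/s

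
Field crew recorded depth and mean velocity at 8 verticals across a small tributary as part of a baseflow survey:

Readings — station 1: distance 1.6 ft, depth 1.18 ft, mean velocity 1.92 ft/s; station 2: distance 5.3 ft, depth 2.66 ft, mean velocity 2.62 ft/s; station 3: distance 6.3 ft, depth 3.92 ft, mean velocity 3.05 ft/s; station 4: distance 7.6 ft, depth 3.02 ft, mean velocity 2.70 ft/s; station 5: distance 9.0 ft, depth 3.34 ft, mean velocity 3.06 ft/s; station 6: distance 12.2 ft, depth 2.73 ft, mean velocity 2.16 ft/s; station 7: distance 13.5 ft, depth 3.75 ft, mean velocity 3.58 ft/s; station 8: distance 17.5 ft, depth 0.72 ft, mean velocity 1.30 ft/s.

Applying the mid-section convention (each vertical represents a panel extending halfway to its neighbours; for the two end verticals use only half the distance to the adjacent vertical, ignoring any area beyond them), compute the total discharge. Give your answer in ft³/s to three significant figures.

120 ft³/s

w_1 = (5.3 − 1.6)/2 = 1.85 ft; q_1 = 1.92 × 1.18 × 1.85 = 4.191 ft³/s
w_2 = (6.3 − 1.6)/2 = 2.35 ft; q_2 = 2.62 × 2.66 × 2.35 = 16.38 ft³/s
w_3 = (7.6 − 5.3)/2 = 1.15 ft; q_3 = 3.05 × 3.92 × 1.15 = 13.75 ft³/s
w_4 = (9.0 − 6.3)/2 = 1.35 ft; q_4 = 2.70 × 3.02 × 1.35 = 11.01 ft³/s
w_5 = (12.2 − 7.6)/2 = 2.3 ft; q_5 = 3.06 × 3.34 × 2.3 = 23.51 ft³/s
w_6 = (13.5 − 9.0)/2 = 2.25 ft; q_6 = 2.16 × 2.73 × 2.25 = 13.27 ft³/s
w_7 = (17.5 − 12.2)/2 = 2.65 ft; q_7 = 3.58 × 3.75 × 2.65 = 35.58 ft³/s
w_8 = (17.5 − 13.5)/2 = 2 ft; q_8 = 1.30 × 0.72 × 2 = 1.872 ft³/s
Q = Σ qᵢ = 119.5 ft³/s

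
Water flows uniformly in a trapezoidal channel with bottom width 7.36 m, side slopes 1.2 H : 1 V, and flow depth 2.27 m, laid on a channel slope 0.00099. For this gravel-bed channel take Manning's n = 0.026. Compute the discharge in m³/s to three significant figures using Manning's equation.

37.6 m³/s

A = (b + z·y)·y = (7.36 + 1.2×2.27)×2.27 = 22.89 m²
P = b + 2y√(1+z²) = 7.36 + 2×2.27×√(1+1.2²) = 14.45 m
R = A/P = 22.89/14.45 = 1.584 m
Q = (1/n)·A·R^(2/3)·S^(1/2) = (1/0.026) × 22.89 × 1.584^(2/3) × 0.00099^(1/2) = 37.64 m³/s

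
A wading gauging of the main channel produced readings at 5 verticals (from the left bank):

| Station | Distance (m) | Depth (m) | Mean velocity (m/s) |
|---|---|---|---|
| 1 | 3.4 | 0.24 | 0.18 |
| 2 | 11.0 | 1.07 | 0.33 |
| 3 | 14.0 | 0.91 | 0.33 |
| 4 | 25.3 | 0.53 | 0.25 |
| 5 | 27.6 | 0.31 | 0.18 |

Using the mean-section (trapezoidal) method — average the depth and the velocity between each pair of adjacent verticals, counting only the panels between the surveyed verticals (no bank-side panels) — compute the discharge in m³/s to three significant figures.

Panel 1-2: Δb = 7.6 m, d̄ = (0.24+1.07)/2 = 0.655, v̄ = (0.18+0.33)/2 = 0.255 → q = 7.6×0.655×0.255 = 1.269 m³/s
Panel 2-3: Δb = 3 m, d̄ = (1.07+0.91)/2 = 0.99, v̄ = (0.33+0.33)/2 = 0.33 → q = 3×0.99×0.33 = 0.9801 m³/s
Panel 3-4: Δb = 11.3 m, d̄ = (0.91+0.53)/2 = 0.72, v̄ = (0.33+0.25)/2 = 0.29 → q = 11.3×0.72×0.29 = 2.359 m³/s
Panel 4-5: Δb = 2.3 m, d̄ = (0.53+0.31)/2 = 0.42, v̄ = (0.25+0.18)/2 = 0.215 → q = 2.3×0.42×0.215 = 0.2077 m³/s
Q = Σ q = 4.817 m³/s

4.82 m³/s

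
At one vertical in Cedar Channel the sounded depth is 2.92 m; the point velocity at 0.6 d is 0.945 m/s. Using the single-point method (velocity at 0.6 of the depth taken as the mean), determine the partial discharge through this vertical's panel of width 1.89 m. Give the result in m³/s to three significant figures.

v̄ = v₀.₆ = 0.945 m/s
q = v̄ × d × w = 0.9450 × 2.92 × 1.89 = 5.215 m³/s

5.22 m³/s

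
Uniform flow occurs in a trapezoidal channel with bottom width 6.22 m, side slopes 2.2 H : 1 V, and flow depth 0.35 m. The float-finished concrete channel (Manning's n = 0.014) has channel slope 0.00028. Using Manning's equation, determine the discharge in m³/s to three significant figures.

1.34 m³/s

A = (b + z·y)·y = (6.22 + 2.2×0.35)×0.35 = 2.447 m²
P = b + 2y√(1+z²) = 6.22 + 2×0.35×√(1+2.2²) = 7.912 m
R = A/P = 2.447/7.912 = 0.3092 m
Q = (1/n)·A·R^(2/3)·S^(1/2) = (1/0.014) × 2.447 × 0.3092^(2/3) × 0.00028^(1/2) = 1.337 m³/s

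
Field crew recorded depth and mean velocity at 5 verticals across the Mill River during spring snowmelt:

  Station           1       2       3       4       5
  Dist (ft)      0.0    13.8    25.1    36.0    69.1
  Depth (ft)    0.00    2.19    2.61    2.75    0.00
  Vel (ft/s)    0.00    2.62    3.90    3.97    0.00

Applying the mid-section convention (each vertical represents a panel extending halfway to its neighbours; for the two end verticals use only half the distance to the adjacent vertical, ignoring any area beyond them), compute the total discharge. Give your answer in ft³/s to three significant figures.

w_2 = (25.1 − 0.0)/2 = 12.55 ft; q_2 = 2.62 × 2.19 × 12.55 = 72.01 ft³/s
w_3 = (36.0 − 13.8)/2 = 11.1 ft; q_3 = 3.90 × 2.61 × 11.1 = 113.0 ft³/s
w_4 = (69.1 − 25.1)/2 = 22 ft; q_4 = 3.97 × 2.75 × 22 = 240.2 ft³/s
Stations 1, 5 contribute zero (depth or velocity is 0).
Q = Σ qᵢ = 425.2 ft³/s

425 ft³/s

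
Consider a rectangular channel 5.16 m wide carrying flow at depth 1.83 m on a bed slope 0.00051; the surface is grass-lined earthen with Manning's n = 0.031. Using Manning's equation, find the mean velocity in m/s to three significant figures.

A = b·y = 5.16 × 1.83 = 9.443 m²
P = b + 2y = 5.16 + 2×1.83 = 8.820 m
R = A/P = 9.443/8.820 = 1.071 m
Q = (1/n)·A·R^(2/3)·S^(1/2) = (1/0.031) × 9.443 × 1.071^(2/3) × 0.00051^(1/2) = 7.199 m³/s
V = Q/A = 7.199/9.443 = 0.7624 m/s

0.762 m/s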